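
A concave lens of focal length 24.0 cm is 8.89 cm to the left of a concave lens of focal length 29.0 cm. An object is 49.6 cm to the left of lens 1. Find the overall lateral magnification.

f₁ = −24.0 cm (diverging).
Lens 1: 1/d_i1 = 1/(-24.0) − 1/(49.6) = -0.06183, so d_i1 = -16.17 cm; m₁ = −d_i1/d_o1 = +0.3260.
d_o2 = 8.89 − (-16.17) = 25.06 cm.
f₂ = −29.0 cm (diverging).
Lens 2: 1/d_i2 = 1/(-29.0) − 1/(25.06) = -0.07439, so d_i2 = -13.44 cm; m₂ = −d_i2/d_o2 = +0.5364.
m = m₁·m₂ = (+0.3260)(+0.5364) = +0.175.

m = +0.175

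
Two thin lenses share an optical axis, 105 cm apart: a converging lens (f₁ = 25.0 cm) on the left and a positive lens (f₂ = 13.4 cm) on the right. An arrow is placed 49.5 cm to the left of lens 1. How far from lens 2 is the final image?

Lens 1: 1/d_i1 = 1/f₁ − 1/d_o1 = 1/(25.0) − 1/(49.5) = 0.01980, so d_i1 = 50.51 cm.
The intermediate image is 50.51 cm to the right of lens 1, which is 105 − (50.51) = 54.49 cm to the left of lens 2, so d_o2 = +54.49 cm.
Lens 2: 1/d_i2 = 1/f₂ − 1/d_o2 = 1/(13.4) − 1/(54.49) = 0.05627, so d_i2 = 17.8 cm.
The final image is real, 17.8 cm to the right of lens 2 (overall magnification ≈ 0.33).

17.8 cm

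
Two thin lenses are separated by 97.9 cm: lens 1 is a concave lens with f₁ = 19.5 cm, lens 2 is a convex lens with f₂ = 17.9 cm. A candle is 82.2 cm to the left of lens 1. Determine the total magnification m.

m = -0.0358

f₁ = −19.5 cm (diverging).
Lens 1: 1/d_i1 = 1/(-19.5) − 1/(82.2) = -0.06345, so d_i1 = -15.76 cm; m₁ = −d_i1/d_o1 = +0.1917.
d_o2 = 97.9 − (-15.76) = 113.7 cm.
Lens 2: 1/d_i2 = 1/(17.9) − 1/(113.7) = 0.04707, so d_i2 = 21.24 cm; m₂ = −d_i2/d_o2 = -0.1868.
m = m₁·m₂ = (+0.1917)(-0.1868) = -0.0358.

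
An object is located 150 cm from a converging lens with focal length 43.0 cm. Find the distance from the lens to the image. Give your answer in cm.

60.3 cm

Lens equation: 1/s_i = 1/f − 1/s_o = 1/(43.00) − 1/(150) = 0.02326 − 0.006667 = 0.01659, so s_i = 60.3 cm.
The image is real, inverted and reduced, on the far side of the lens.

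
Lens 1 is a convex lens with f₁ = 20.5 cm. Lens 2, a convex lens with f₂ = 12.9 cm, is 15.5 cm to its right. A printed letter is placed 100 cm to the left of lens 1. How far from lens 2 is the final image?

5.72 cm

Lens 1: 1/d_i1 = 1/f₁ − 1/d_o1 = 1/(20.5) − 1/(100) = 0.03878, so d_i1 = 25.79 cm.
The intermediate image is 25.79 cm to the right of lens 1, which lies 10.29 cm to the right of lens 2 — a virtual object — so d_o2 = −10.29 cm.
Lens 2: 1/d_i2 = 1/f₂ − 1/d_o2 = 1/(12.9) − 1/(-10.29) = 0.1747, so d_i2 = 5.72 cm.
The final image is real, 5.72 cm to the right of lens 2 (overall magnification ≈ -0.14).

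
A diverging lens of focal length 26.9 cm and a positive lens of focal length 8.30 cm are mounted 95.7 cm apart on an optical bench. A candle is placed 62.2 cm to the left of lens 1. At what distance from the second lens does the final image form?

Lens 1 is diverging, so f₁ = −26.9 cm.
Lens 1: 1/d_i1 = 1/f₁ − 1/d_o1 = 1/(-26.9) − 1/(62.2) = -0.05325, so d_i1 = -18.78 cm.
The intermediate image is 18.78 cm to the left of lens 1 (virtual), which is 95.7 − (-18.78) = 114.5 cm to the left of lens 2, so d_o2 = +114.5 cm.
Lens 2: 1/d_i2 = 1/f₂ − 1/d_o2 = 1/(8.30) − 1/(114.5) = 0.1117, so d_i2 = 8.95 cm.
The final image is real, 8.95 cm to the right of lens 2 (overall magnification ≈ -0.024).

8.95 cm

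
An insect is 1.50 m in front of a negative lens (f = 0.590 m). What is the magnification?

m = +0.282

For a negative lens, f = -0.590 m.
1/d_i = 1/f − 1/d_o = 1/(-0.5900) − 1/(1.50) = -2.362, so d_i = -0.4234 m.
m = −d_i/d_o = −(-0.4234)/(1.50) = +0.282.
The image is virtual, upright and reduced, on the same side as the object.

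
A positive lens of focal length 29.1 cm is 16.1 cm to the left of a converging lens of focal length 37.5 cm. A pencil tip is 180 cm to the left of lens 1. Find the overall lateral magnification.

m = -0.129

Lens 1: 1/d_i1 = 1/(29.1) − 1/(180) = 0.02881, so d_i1 = 34.71 cm; m₁ = −d_i1/d_o1 = -0.1928.
d_o2 = 16.1 − (34.71) = -18.61 cm (virtual object).
Lens 2: 1/d_i2 = 1/(37.5) − 1/(-18.61) = 0.08040, so d_i2 = 12.44 cm; m₂ = −d_i2/d_o2 = +0.6683.
m = m₁·m₂ = (-0.1928)(+0.6683) = -0.129.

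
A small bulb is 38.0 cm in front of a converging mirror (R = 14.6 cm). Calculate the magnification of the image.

f = R/2 = 14.6/2 = 7.300 cm.
1/d_i = 1/f − 1/d_o = 1/(7.300) − 1/(38.0) = 0.1107, so d_i = 9.036 cm.
m = −d_i/d_o = −(9.036)/(38.0) = -0.238.
The image is real, inverted and reduced, in front of the mirror.

m = -0.238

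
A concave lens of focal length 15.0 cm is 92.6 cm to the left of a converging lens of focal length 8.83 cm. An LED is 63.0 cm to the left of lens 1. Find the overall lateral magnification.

f₁ = −15.0 cm (diverging).
Lens 1: 1/d_i1 = 1/(-15.0) − 1/(63.0) = -0.08254, so d_i1 = -12.12 cm; m₁ = −d_i1/d_o1 = +0.1924.
d_o2 = 92.6 − (-12.12) = 104.7 cm.
Lens 2: 1/d_i2 = 1/(8.83) − 1/(104.7) = 0.1037, so d_i2 = 9.643 cm; m₂ = −d_i2/d_o2 = -0.09210.
m = m₁·m₂ = (+0.1924)(-0.09210) = -0.0177.

m = -0.0177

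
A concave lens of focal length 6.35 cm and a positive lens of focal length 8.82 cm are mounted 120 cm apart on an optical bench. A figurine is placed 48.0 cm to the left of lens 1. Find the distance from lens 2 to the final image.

9.49 cm

Lens 1 is diverging, so f₁ = −6.35 cm.
Lens 1: 1/d_i1 = 1/f₁ − 1/d_o1 = 1/(-6.35) − 1/(48.0) = -0.1783, so d_i1 = -5.608 cm.
The intermediate image is 5.608 cm to the left of lens 1 (virtual), which is 120 − (-5.608) = 125.6 cm to the left of lens 2, so d_o2 = +125.6 cm.
Lens 2: 1/d_i2 = 1/f₂ − 1/d_o2 = 1/(8.82) − 1/(125.6) = 0.1054, so d_i2 = 9.49 cm.
The final image is real, 9.49 cm to the right of lens 2 (overall magnification ≈ -0.0088).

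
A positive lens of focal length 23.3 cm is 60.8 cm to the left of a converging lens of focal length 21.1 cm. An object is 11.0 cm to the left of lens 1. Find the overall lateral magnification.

Lens 1: 1/d_i1 = 1/(23.3) − 1/(11.0) = -0.04799, so d_i1 = -20.84 cm; m₁ = −d_i1/d_o1 = +1.895.
d_o2 = 60.8 − (-20.84) = 81.64 cm.
Lens 2: 1/d_i2 = 1/(21.1) − 1/(81.64) = 0.03514, so d_i2 = 28.45 cm; m₂ = −d_i2/d_o2 = -0.3485.
m = m₁·m₂ = (+1.895)(-0.3485) = -0.660.

m = -0.660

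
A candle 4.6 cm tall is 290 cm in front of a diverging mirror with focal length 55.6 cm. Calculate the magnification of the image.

m = +0.161

For a diverging mirror, f = -55.6 cm.
1/d_i = 1/f − 1/d_o = 1/(-55.60) − 1/(290) = -0.02143, so d_i = -46.66 cm.
m = −d_i/d_o = −(-46.66)/(290) = +0.161.
The image is virtual, upright and reduced, behind the mirror.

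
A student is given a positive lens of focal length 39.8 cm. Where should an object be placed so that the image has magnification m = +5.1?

m = −d_i/d_o ⇒ d_i = −m·d_o.
1/f = 1/d_o + 1/d_i = 1/d_o − 1/(m·d_o) = (1 − 1/m)/d_o, so d_o = f(1 − 1/m) = (39.80)(1 − 1/(+5.1)) = 32.0 cm.

32.0 cm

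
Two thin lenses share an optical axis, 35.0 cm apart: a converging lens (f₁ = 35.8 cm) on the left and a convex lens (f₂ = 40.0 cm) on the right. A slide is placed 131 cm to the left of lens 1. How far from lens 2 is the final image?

Lens 1: 1/d_i1 = 1/f₁ − 1/d_o1 = 1/(35.8) − 1/(131) = 0.02030, so d_i1 = 49.26 cm.
The intermediate image is 49.26 cm to the right of lens 1, which lies 14.26 cm to the right of lens 2 — a virtual object — so d_o2 = −14.26 cm.
Lens 2: 1/d_i2 = 1/f₂ − 1/d_o2 = 1/(40.0) − 1/(-14.26) = 0.09513, so d_i2 = 10.5 cm.
The final image is real, 10.5 cm to the right of lens 2 (overall magnification ≈ -0.28).

10.5 cm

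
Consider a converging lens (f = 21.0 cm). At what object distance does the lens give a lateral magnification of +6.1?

m = −d_i/d_o ⇒ d_i = −m·d_o.
1/f = 1/d_o + 1/d_i = 1/d_o − 1/(m·d_o) = (1 − 1/m)/d_o, so d_o = f(1 − 1/m) = (21.00)(1 − 1/(+6.1)) = 17.6 cm.

17.6 cm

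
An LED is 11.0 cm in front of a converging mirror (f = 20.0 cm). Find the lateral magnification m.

1/d_i = 1/f − 1/d_o = 1/(20.00) − 1/(11.0) = -0.04091, so d_i = -24.44 cm.
m = −d_i/d_o = −(-24.44)/(11.0) = +2.22.
The image is virtual, upright and enlarged, behind the mirror.

m = +2.22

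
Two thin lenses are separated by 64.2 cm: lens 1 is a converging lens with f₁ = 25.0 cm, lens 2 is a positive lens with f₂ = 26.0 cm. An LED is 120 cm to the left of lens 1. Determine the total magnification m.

m = +1.03

Lens 1: 1/d_i1 = 1/(25.0) − 1/(120) = 0.03167, so d_i1 = 31.58 cm; m₁ = −d_i1/d_o1 = -0.2632.
d_o2 = 64.2 − (31.58) = 32.62 cm.
Lens 2: 1/d_i2 = 1/(26.0) − 1/(32.62) = 0.007805, so d_i2 = 128.1 cm; m₂ = −d_i2/d_o2 = -3.927.
m = m₁·m₂ = (-0.2632)(-3.927) = +1.03.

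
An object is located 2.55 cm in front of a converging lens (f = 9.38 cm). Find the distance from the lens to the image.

Lens equation: 1/s_i = 1/f − 1/s_o = 1/(9.380) − 1/(2.55) = 0.1066 − 0.3922 = -0.2855, so s_i = -3.50 cm.
The image is virtual, upright and enlarged, on the same side as the object.

3.50 cm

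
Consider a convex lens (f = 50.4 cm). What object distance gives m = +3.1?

m = −d_i/d_o ⇒ d_i = −m·d_o.
1/f = 1/d_o + 1/d_i = 1/d_o − 1/(m·d_o) = (1 − 1/m)/d_o, so d_o = f(1 − 1/m) = (50.40)(1 − 1/(+3.1)) = 34.1 cm.

34.1 cm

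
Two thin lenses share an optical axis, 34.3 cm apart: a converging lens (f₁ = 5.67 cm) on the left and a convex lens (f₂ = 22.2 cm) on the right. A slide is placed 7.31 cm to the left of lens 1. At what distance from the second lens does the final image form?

Lens 1: 1/d_i1 = 1/f₁ − 1/d_o1 = 1/(5.67) − 1/(7.31) = 0.03957, so d_i1 = 25.27 cm.
The intermediate image is 25.27 cm to the right of lens 1, which is 34.3 − (25.27) = 9.030 cm to the left of lens 2, so d_o2 = +9.030 cm.
Lens 2: 1/d_i2 = 1/f₂ − 1/d_o2 = 1/(22.2) − 1/(9.030) = -0.06570, so d_i2 = -15.2 cm.
The final image is virtual, 15.2 cm to the left of lens 2 (overall magnification ≈ -5.8).

15.2 cm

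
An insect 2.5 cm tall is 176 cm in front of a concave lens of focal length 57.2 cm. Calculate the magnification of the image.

m = +0.245

For a concave lens, f = -57.2 cm.
1/d_i = 1/f − 1/d_o = 1/(-57.20) − 1/(176) = -0.02316, so d_i = -43.17 cm.
m = −d_i/d_o = −(-43.17)/(176) = +0.245.
The image is virtual, upright and reduced, on the same side as the object.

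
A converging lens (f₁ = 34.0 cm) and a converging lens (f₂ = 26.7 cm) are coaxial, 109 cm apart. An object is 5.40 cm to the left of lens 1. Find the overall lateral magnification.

Lens 1: 1/d_i1 = 1/(34.0) − 1/(5.40) = -0.1558, so d_i1 = -6.420 cm; m₁ = −d_i1/d_o1 = +1.189.
d_o2 = 109 − (-6.420) = 115.4 cm.
Lens 2: 1/d_i2 = 1/(26.7) − 1/(115.4) = 0.02879, so d_i2 = 34.74 cm; m₂ = −d_i2/d_o2 = -0.3010.
m = m₁·m₂ = (+1.189)(-0.3010) = -0.358.

m = -0.358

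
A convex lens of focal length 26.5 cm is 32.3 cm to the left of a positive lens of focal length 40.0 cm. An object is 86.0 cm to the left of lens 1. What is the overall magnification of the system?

m = -0.387

Lens 1: 1/d_i1 = 1/(26.5) − 1/(86.0) = 0.02611, so d_i1 = 38.30 cm; m₁ = −d_i1/d_o1 = -0.4453.
d_o2 = 32.3 − (38.30) = -6.000 cm (virtual object).
Lens 2: 1/d_i2 = 1/(40.0) − 1/(-6.000) = 0.1917, so d_i2 = 5.217 cm; m₂ = −d_i2/d_o2 = +0.8696.
m = m₁·m₂ = (-0.4453)(+0.8696) = -0.387.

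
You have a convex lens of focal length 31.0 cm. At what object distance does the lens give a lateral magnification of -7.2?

m = −d_i/d_o ⇒ d_i = −m·d_o.
1/f = 1/d_o + 1/d_i = 1/d_o − 1/(m·d_o) = (1 − 1/m)/d_o, so d_o = f(1 − 1/m) = (31.00)(1 − 1/(-7.2)) = 35.3 cm.

35.3 cm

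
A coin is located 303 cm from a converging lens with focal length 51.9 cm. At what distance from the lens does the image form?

62.6 cm

Lens equation: 1/v = 1/f − 1/u = 1/(51.90) − 1/(303) = 0.01927 − 0.003300 = 0.01597, so v = 62.6 cm.
The image is real, inverted and reduced, on the far side of the lens.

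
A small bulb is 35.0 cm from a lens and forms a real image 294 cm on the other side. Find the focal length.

Real image ⇒ d_i = +294 cm.
1/f = 1/d_o + 1/d_i = 1/(35.0) + 1/(294) = 0.03197, so f = 31.3 cm.
Since f is positive, the lens is converging.

f = 31.3 cm (converging)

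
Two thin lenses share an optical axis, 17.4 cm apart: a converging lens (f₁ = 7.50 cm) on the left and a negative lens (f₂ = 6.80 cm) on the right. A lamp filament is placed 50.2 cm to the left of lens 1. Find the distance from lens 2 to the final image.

Lens 1: 1/d_i1 = 1/f₁ − 1/d_o1 = 1/(7.50) − 1/(50.2) = 0.1134, so d_i1 = 8.817 cm.
The intermediate image is 8.817 cm to the right of lens 1, which is 17.4 − (8.817) = 8.583 cm to the left of lens 2, so d_o2 = +8.583 cm.
Lens 2 is diverging, so f₂ = −6.80 cm.
Lens 2: 1/d_i2 = 1/f₂ − 1/d_o2 = 1/(-6.80) − 1/(8.583) = -0.2636, so d_i2 = -3.79 cm.
The final image is virtual, 3.79 cm to the left of lens 2 (overall magnification ≈ -0.078).

3.79 cm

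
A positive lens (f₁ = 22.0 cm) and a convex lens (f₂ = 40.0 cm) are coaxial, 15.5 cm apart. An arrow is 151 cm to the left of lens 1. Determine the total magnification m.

m = -0.136

Lens 1: 1/d_i1 = 1/(22.0) − 1/(151) = 0.03883, so d_i1 = 25.75 cm; m₁ = −d_i1/d_o1 = -0.1705.
d_o2 = 15.5 − (25.75) = -10.25 cm (virtual object).
Lens 2: 1/d_i2 = 1/(40.0) − 1/(-10.25) = 0.1226, so d_i2 = 8.159 cm; m₂ = −d_i2/d_o2 = +0.7960.
m = m₁·m₂ = (-0.1705)(+0.7960) = -0.136.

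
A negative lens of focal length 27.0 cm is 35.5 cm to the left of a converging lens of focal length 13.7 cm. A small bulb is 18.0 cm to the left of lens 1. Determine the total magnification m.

m = -0.252

f₁ = −27.0 cm (diverging).
Lens 1: 1/d_i1 = 1/(-27.0) − 1/(18.0) = -0.09259, so d_i1 = -10.80 cm; m₁ = −d_i1/d_o1 = +0.6000.
d_o2 = 35.5 − (-10.80) = 46.30 cm.
Lens 2: 1/d_i2 = 1/(13.7) − 1/(46.30) = 0.05139, so d_i2 = 19.46 cm; m₂ = −d_i2/d_o2 = -0.4202.
m = m₁·m₂ = (+0.6000)(-0.4202) = -0.252.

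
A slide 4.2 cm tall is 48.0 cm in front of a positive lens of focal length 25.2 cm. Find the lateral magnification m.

m = -1.11

1/d_i = 1/f − 1/d_o = 1/(25.20) − 1/(48.0) = 0.01885, so d_i = 53.05 cm.
m = −d_i/d_o = −(53.05)/(48.0) = -1.11.
The image is real, inverted and enlarged, on the far side of the lens.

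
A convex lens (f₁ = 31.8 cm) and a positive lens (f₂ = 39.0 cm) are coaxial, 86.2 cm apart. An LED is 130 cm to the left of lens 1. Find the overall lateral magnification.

Lens 1: 1/d_i1 = 1/(31.8) − 1/(130) = 0.02375, so d_i1 = 42.10 cm; m₁ = −d_i1/d_o1 = -0.3238.
d_o2 = 86.2 − (42.10) = 44.10 cm.
Lens 2: 1/d_i2 = 1/(39.0) − 1/(44.10) = 0.002965, so d_i2 = 337.2 cm; m₂ = −d_i2/d_o2 = -7.647.
m = m₁·m₂ = (-0.3238)(-7.647) = +2.48.

m = +2.48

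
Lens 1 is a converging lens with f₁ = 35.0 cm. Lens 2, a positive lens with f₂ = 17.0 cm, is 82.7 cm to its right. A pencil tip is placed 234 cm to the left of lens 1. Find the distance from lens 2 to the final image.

28.8 cm

Lens 1: 1/d_i1 = 1/f₁ − 1/d_o1 = 1/(35.0) − 1/(234) = 0.02430, so d_i1 = 41.16 cm.
The intermediate image is 41.16 cm to the right of lens 1, which is 82.7 − (41.16) = 41.54 cm to the left of lens 2, so d_o2 = +41.54 cm.
Lens 2: 1/d_i2 = 1/f₂ − 1/d_o2 = 1/(17.0) − 1/(41.54) = 0.03475, so d_i2 = 28.8 cm.
The final image is real, 28.8 cm to the right of lens 2 (overall magnification ≈ 0.12).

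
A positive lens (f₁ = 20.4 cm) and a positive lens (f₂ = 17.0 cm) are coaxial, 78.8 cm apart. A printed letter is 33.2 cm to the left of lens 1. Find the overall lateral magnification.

m = +3.05

Lens 1: 1/d_i1 = 1/(20.4) − 1/(33.2) = 0.01890, so d_i1 = 52.91 cm; m₁ = −d_i1/d_o1 = -1.594.
d_o2 = 78.8 − (52.91) = 25.89 cm.
Lens 2: 1/d_i2 = 1/(17.0) − 1/(25.89) = 0.02020, so d_i2 = 49.51 cm; m₂ = −d_i2/d_o2 = -1.912.
m = m₁·m₂ = (-1.594)(-1.912) = +3.05.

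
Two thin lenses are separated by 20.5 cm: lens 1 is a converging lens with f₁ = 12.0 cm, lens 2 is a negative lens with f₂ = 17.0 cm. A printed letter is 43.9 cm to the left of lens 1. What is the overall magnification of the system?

Lens 1: 1/d_i1 = 1/(12.0) − 1/(43.9) = 0.06055, so d_i1 = 16.51 cm; m₁ = −d_i1/d_o1 = -0.3761.
d_o2 = 20.5 − (16.51) = 3.990 cm.
f₂ = −17.0 cm (diverging).
Lens 2: 1/d_i2 = 1/(-17.0) − 1/(3.990) = -0.3095, so d_i2 = -3.232 cm; m₂ = −d_i2/d_o2 = +0.8099.
m = m₁·m₂ = (-0.3761)(+0.8099) = -0.305.

m = -0.305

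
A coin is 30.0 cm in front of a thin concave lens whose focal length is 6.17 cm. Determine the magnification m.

m = +0.171

For a concave lens, f = -6.17 cm.
1/d_i = 1/f − 1/d_o = 1/(-6.170) − 1/(30.0) = -0.1954, so d_i = -5.118 cm.
m = −d_i/d_o = −(-5.118)/(30.0) = +0.171.
The image is virtual, upright and reduced, on the same side as the object.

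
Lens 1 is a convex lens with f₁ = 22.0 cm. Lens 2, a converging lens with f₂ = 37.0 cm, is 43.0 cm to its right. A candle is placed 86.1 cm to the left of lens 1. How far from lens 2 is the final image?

Lens 1: 1/d_i1 = 1/f₁ − 1/d_o1 = 1/(22.0) − 1/(86.1) = 0.03384, so d_i1 = 29.55 cm.
The intermediate image is 29.55 cm to the right of lens 1, which is 43.0 − (29.55) = 13.45 cm to the left of lens 2, so d_o2 = +13.45 cm.
Lens 2: 1/d_i2 = 1/f₂ − 1/d_o2 = 1/(37.0) − 1/(13.45) = -0.04732, so d_i2 = -21.1 cm.
The final image is virtual, 21.1 cm to the left of lens 2 (overall magnification ≈ -0.54).

21.1 cm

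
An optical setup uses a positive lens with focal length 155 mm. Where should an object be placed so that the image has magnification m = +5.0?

124 mm

m = −d_i/d_o ⇒ d_i = −m·d_o.
1/f = 1/d_o + 1/d_i = 1/d_o − 1/(m·d_o) = (1 − 1/m)/d_o, so d_o = f(1 − 1/m) = (155.0)(1 − 1/(+5.0)) = 124 mm.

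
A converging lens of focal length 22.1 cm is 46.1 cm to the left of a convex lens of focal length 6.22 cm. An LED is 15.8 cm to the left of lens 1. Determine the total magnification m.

m = -0.229

Lens 1: 1/d_i1 = 1/(22.1) − 1/(15.8) = -0.01804, so d_i1 = -55.43 cm; m₁ = −d_i1/d_o1 = +3.508.
d_o2 = 46.1 − (-55.43) = 101.5 cm.
Lens 2: 1/d_i2 = 1/(6.22) − 1/(101.5) = 0.1509, so d_i2 = 6.626 cm; m₂ = −d_i2/d_o2 = -0.06528.
m = m₁·m₂ = (+3.508)(-0.06528) = -0.229.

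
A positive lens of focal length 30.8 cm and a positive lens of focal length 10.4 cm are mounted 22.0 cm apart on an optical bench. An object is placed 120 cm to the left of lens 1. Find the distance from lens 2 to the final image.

6.77 cm

Lens 1: 1/d_i1 = 1/f₁ − 1/d_o1 = 1/(30.8) − 1/(120) = 0.02413, so d_i1 = 41.43 cm.
The intermediate image is 41.43 cm to the right of lens 1, which lies 19.43 cm to the right of lens 2 — a virtual object — so d_o2 = −19.43 cm.
Lens 2: 1/d_i2 = 1/f₂ − 1/d_o2 = 1/(10.4) − 1/(-19.43) = 0.1476, so d_i2 = 6.77 cm.
The final image is real, 6.77 cm to the right of lens 2 (overall magnification ≈ -0.12).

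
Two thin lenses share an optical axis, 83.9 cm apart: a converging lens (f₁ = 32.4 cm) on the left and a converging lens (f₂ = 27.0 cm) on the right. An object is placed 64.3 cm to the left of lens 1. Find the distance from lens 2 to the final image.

Lens 1: 1/d_i1 = 1/f₁ − 1/d_o1 = 1/(32.4) − 1/(64.3) = 0.01531, so d_i1 = 65.31 cm.
The intermediate image is 65.31 cm to the right of lens 1, which is 83.9 − (65.31) = 18.59 cm to the left of lens 2, so d_o2 = +18.59 cm.
Lens 2: 1/d_i2 = 1/f₂ − 1/d_o2 = 1/(27.0) − 1/(18.59) = -0.01676, so d_i2 = -59.7 cm.
The final image is virtual, 59.7 cm to the left of lens 2 (overall magnification ≈ -3.3).

59.7 cm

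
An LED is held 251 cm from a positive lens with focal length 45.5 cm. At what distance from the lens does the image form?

55.6 cm

Thin-lens equation: 1/v = 1/f − 1/u = 1/(45.50) − 1/(251) = 0.02198 − 0.003984 = 0.01799, so v = 55.6 cm.
The image is real, inverted and reduced, on the far side of the lens.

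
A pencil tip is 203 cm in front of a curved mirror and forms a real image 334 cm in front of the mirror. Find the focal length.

f = 126 cm (concave)

Real image ⇒ d_i = +334 cm.
1/f = 1/d_o + 1/d_i = 1/(203) + 1/(334) = 0.007920, so f = 126 cm.
Since f is positive, the curved mirror is concave.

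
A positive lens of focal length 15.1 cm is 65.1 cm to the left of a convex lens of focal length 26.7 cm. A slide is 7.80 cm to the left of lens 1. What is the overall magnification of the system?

m = -1.01

Lens 1: 1/d_i1 = 1/(15.1) − 1/(7.80) = -0.06198, so d_i1 = -16.13 cm; m₁ = −d_i1/d_o1 = +2.068.
d_o2 = 65.1 − (-16.13) = 81.23 cm.
Lens 2: 1/d_i2 = 1/(26.7) − 1/(81.23) = 0.02514, so d_i2 = 39.77 cm; m₂ = −d_i2/d_o2 = -0.4896.
m = m₁·m₂ = (+2.068)(-0.4896) = -1.01.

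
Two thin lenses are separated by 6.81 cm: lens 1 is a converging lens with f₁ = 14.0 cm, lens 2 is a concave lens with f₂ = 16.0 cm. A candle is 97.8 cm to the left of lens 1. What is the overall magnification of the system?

m = -0.413

Lens 1: 1/d_i1 = 1/(14.0) − 1/(97.8) = 0.06120, so d_i1 = 16.34 cm; m₁ = −d_i1/d_o1 = -0.1671.
d_o2 = 6.81 − (16.34) = -9.530 cm (virtual object).
f₂ = −16.0 cm (diverging).
Lens 2: 1/d_i2 = 1/(-16.0) − 1/(-9.530) = 0.04243, so d_i2 = 23.57 cm; m₂ = −d_i2/d_o2 = +2.473.
m = m₁·m₂ = (-0.1671)(+2.473) = -0.413.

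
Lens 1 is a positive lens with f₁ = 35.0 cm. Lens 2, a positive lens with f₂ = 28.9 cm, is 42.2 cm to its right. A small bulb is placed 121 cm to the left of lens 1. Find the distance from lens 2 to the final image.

Lens 1: 1/d_i1 = 1/f₁ − 1/d_o1 = 1/(35.0) − 1/(121) = 0.02031, so d_i1 = 49.24 cm.
The intermediate image is 49.24 cm to the right of lens 1, which lies 7.040 cm to the right of lens 2 — a virtual object — so d_o2 = −7.040 cm.
Lens 2: 1/d_i2 = 1/f₂ − 1/d_o2 = 1/(28.9) − 1/(-7.040) = 0.1766, so d_i2 = 5.66 cm.
The final image is real, 5.66 cm to the right of lens 2 (overall magnification ≈ -0.33).

5.66 cm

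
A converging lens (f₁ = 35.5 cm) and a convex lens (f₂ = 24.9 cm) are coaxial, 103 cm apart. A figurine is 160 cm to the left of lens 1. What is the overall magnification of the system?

m = +0.219

Lens 1: 1/d_i1 = 1/(35.5) − 1/(160) = 0.02192, so d_i1 = 45.62 cm; m₁ = −d_i1/d_o1 = -0.2851.
d_o2 = 103 − (45.62) = 57.38 cm.
Lens 2: 1/d_i2 = 1/(24.9) − 1/(57.38) = 0.02273, so d_i2 = 43.99 cm; m₂ = −d_i2/d_o2 = -0.7666.
m = m₁·m₂ = (-0.2851)(-0.7666) = +0.219.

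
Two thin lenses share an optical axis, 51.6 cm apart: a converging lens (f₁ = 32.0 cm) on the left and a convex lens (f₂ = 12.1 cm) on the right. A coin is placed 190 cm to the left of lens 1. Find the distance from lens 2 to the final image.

Lens 1: 1/d_i1 = 1/f₁ − 1/d_o1 = 1/(32.0) − 1/(190) = 0.02599, so d_i1 = 38.48 cm.
The intermediate image is 38.48 cm to the right of lens 1, which is 51.6 − (38.48) = 13.12 cm to the left of lens 2, so d_o2 = +13.12 cm.
Lens 2: 1/d_i2 = 1/f₂ − 1/d_o2 = 1/(12.1) − 1/(13.12) = 0.006425, so d_i2 = 156 cm.
The final image is real, 156 cm to the right of lens 2 (overall magnification ≈ 2.4).

156 cm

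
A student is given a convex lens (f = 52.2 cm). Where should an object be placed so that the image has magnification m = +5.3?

42.4 cm

m = −d_i/d_o ⇒ d_i = −m·d_o.
1/f = 1/d_o + 1/d_i = 1/d_o − 1/(m·d_o) = (1 − 1/m)/d_o, so d_o = f(1 − 1/m) = (52.20)(1 − 1/(+5.3)) = 42.4 cm.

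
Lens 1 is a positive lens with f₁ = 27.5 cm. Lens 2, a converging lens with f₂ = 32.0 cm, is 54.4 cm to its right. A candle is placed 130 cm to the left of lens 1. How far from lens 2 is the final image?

Lens 1: 1/d_i1 = 1/f₁ − 1/d_o1 = 1/(27.5) − 1/(130) = 0.02867, so d_i1 = 34.88 cm.
The intermediate image is 34.88 cm to the right of lens 1, which is 54.4 − (34.88) = 19.52 cm to the left of lens 2, so d_o2 = +19.52 cm.
Lens 2: 1/d_i2 = 1/f₂ − 1/d_o2 = 1/(32.0) − 1/(19.52) = -0.01998, so d_i2 = -50.1 cm.
The final image is virtual, 50.1 cm to the left of lens 2 (overall magnification ≈ -0.69).

50.1 cm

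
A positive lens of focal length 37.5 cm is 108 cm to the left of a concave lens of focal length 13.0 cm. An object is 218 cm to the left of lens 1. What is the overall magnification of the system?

Lens 1: 1/d_i1 = 1/(37.5) − 1/(218) = 0.02208, so d_i1 = 45.29 cm; m₁ = −d_i1/d_o1 = -0.2078.
d_o2 = 108 − (45.29) = 62.71 cm.
f₂ = −13.0 cm (diverging).
Lens 2: 1/d_i2 = 1/(-13.0) − 1/(62.71) = -0.09287, so d_i2 = -10.77 cm; m₂ = −d_i2/d_o2 = +0.1717.
m = m₁·m₂ = (-0.2078)(+0.1717) = -0.0357.

m = -0.0357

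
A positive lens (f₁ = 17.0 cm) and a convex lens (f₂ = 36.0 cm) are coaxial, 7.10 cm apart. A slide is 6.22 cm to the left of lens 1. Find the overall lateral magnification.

m = +2.97

Lens 1: 1/d_i1 = 1/(17.0) − 1/(6.22) = -0.1019, so d_i1 = -9.809 cm; m₁ = −d_i1/d_o1 = +1.577.
d_o2 = 7.10 − (-9.809) = 16.91 cm.
Lens 2: 1/d_i2 = 1/(36.0) − 1/(16.91) = -0.03136, so d_i2 = -31.89 cm; m₂ = −d_i2/d_o2 = +1.886.
m = m₁·m₂ = (+1.577)(+1.886) = +2.97.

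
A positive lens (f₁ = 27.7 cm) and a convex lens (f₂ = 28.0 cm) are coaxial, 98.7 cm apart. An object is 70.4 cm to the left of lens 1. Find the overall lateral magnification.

Lens 1: 1/d_i1 = 1/(27.7) − 1/(70.4) = 0.02190, so d_i1 = 45.67 cm; m₁ = −d_i1/d_o1 = -0.6487.
d_o2 = 98.7 − (45.67) = 53.03 cm.
Lens 2: 1/d_i2 = 1/(28.0) − 1/(53.03) = 0.01686, so d_i2 = 59.32 cm; m₂ = −d_i2/d_o2 = -1.119.
m = m₁·m₂ = (-0.6487)(-1.119) = +0.726.

m = +0.726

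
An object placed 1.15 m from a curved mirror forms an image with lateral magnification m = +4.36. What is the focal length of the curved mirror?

f = 1.49 m (concave)

m = −d_i/d_o ⇒ d_i = −m·d_o = −(+4.36)·(1.15) = -5.014 m.
1/f = 1/d_o + 1/d_i = 1/(1.15) + 1/(-5.014) = 0.6701, so f = 1.49 m.
Since f is positive, the curved mirror is concave.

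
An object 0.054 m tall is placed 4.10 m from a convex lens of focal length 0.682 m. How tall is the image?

0.0108 m

1/d_i = 1/f − 1/d_o = 1/(0.6820) − 1/(4.10) = 1.222, so d_i = 0.8181 m.
m = −d_i/d_o = -0.1995.
|h_i| = |m|·h_o = 0.1995 × 0.054 = 0.0108 m. The image is real, inverted and reduced, on the far side of the lens.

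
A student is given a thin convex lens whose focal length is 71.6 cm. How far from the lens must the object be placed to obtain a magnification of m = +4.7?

m = −d_i/d_o ⇒ d_i = −m·d_o.
1/f = 1/d_o + 1/d_i = 1/d_o − 1/(m·d_o) = (1 − 1/m)/d_o, so d_o = f(1 − 1/m) = (71.60)(1 − 1/(+4.7)) = 56.4 cm.

56.4 cm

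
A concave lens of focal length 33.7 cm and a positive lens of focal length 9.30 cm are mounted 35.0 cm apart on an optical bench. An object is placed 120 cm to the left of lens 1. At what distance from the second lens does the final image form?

Lens 1 is diverging, so f₁ = −33.7 cm.
Lens 1: 1/d_i1 = 1/f₁ − 1/d_o1 = 1/(-33.7) − 1/(120) = -0.03801, so d_i1 = -26.31 cm.
The intermediate image is 26.31 cm to the left of lens 1 (virtual), which is 35.0 − (-26.31) = 61.31 cm to the left of lens 2, so d_o2 = +61.31 cm.
Lens 2: 1/d_i2 = 1/f₂ − 1/d_o2 = 1/(9.30) − 1/(61.31) = 0.09122, so d_i2 = 11.0 cm.
The final image is real, 11.0 cm to the right of lens 2 (overall magnification ≈ -0.039).

11.0 cm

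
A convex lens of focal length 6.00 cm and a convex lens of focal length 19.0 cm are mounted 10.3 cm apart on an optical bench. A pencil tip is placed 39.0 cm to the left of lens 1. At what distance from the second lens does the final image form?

Lens 1: 1/d_i1 = 1/f₁ − 1/d_o1 = 1/(6.00) − 1/(39.0) = 0.1410, so d_i1 = 7.091 cm.
The intermediate image is 7.091 cm to the right of lens 1, which is 10.3 − (7.091) = 3.209 cm to the left of lens 2, so d_o2 = +3.209 cm.
Lens 2: 1/d_i2 = 1/f₂ − 1/d_o2 = 1/(19.0) − 1/(3.209) = -0.2590, so d_i2 = -3.86 cm.
The final image is virtual, 3.86 cm to the left of lens 2 (overall magnification ≈ -0.22).

3.86 cm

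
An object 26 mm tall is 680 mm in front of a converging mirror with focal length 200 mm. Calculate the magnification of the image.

m = -0.417

1/d_i = 1/f − 1/d_o = 1/(200.0) − 1/(680) = 0.003529, so d_i = 283.3 mm.
m = −d_i/d_o = −(283.3)/(680) = -0.417.
The image is real, inverted and reduced, in front of the mirror.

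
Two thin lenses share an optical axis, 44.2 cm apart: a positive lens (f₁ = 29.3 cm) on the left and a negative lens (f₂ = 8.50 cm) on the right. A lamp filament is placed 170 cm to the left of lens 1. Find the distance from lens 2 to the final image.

4.32 cm

Lens 1: 1/d_i1 = 1/f₁ − 1/d_o1 = 1/(29.3) − 1/(170) = 0.02825, so d_i1 = 35.40 cm.
The intermediate image is 35.40 cm to the right of lens 1, which is 44.2 − (35.40) = 8.800 cm to the left of lens 2, so d_o2 = +8.800 cm.
Lens 2 is diverging, so f₂ = −8.50 cm.
Lens 2: 1/d_i2 = 1/f₂ − 1/d_o2 = 1/(-8.50) − 1/(8.800) = -0.2313, so d_i2 = -4.32 cm.
The final image is virtual, 4.32 cm to the left of lens 2 (overall magnification ≈ -0.10).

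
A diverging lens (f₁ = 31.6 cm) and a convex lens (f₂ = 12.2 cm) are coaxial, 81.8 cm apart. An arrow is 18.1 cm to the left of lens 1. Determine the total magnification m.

f₁ = −31.6 cm (diverging).
Lens 1: 1/d_i1 = 1/(-31.6) − 1/(18.1) = -0.08689, so d_i1 = -11.51 cm; m₁ = −d_i1/d_o1 = +0.6359.
d_o2 = 81.8 − (-11.51) = 93.31 cm.
Lens 2: 1/d_i2 = 1/(12.2) − 1/(93.31) = 0.07125, so d_i2 = 14.04 cm; m₂ = −d_i2/d_o2 = -0.1504.
m = m₁·m₂ = (+0.6359)(-0.1504) = -0.0956.

m = -0.0956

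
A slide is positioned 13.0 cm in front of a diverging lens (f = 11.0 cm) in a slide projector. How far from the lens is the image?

For a diverging lens, f = -11.0 cm.
Thin-lens equation: 1/d_i = 1/f − 1/d_o = 1/(-11.00) − 1/(13.0) = -0.09091 − 0.07692 = -0.1678, so d_i = -5.96 cm.
The image is virtual, upright and reduced, on the same side as the object.

5.96 cm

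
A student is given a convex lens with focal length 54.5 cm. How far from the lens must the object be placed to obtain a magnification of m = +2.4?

m = −d_i/d_o ⇒ d_i = −m·d_o.
1/f = 1/d_o + 1/d_i = 1/d_o − 1/(m·d_o) = (1 − 1/m)/d_o, so d_o = f(1 − 1/m) = (54.50)(1 − 1/(+2.4)) = 31.8 cm.

31.8 cm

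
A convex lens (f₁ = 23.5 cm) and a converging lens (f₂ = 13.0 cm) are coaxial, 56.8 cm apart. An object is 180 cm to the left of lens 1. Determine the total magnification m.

Lens 1: 1/d_i1 = 1/(23.5) − 1/(180) = 0.03700, so d_i1 = 27.03 cm; m₁ = −d_i1/d_o1 = -0.1502.
d_o2 = 56.8 − (27.03) = 29.77 cm.
Lens 2: 1/d_i2 = 1/(13.0) − 1/(29.77) = 0.04333, so d_i2 = 23.08 cm; m₂ = −d_i2/d_o2 = -0.7752.
m = m₁·m₂ = (-0.1502)(-0.7752) = +0.116.

m = +0.116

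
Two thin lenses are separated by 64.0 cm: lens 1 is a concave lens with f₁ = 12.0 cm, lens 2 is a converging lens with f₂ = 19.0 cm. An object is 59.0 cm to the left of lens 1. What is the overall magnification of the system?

m = -0.0584

f₁ = −12.0 cm (diverging).
Lens 1: 1/d_i1 = 1/(-12.0) − 1/(59.0) = -0.1003, so d_i1 = -9.972 cm; m₁ = −d_i1/d_o1 = +0.1690.
d_o2 = 64.0 − (-9.972) = 73.97 cm.
Lens 2: 1/d_i2 = 1/(19.0) − 1/(73.97) = 0.03911, so d_i2 = 25.57 cm; m₂ = −d_i2/d_o2 = -0.3456.
m = m₁·m₂ = (+0.1690)(-0.3456) = -0.0584.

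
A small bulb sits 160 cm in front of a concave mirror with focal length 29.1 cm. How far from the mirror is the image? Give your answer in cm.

35.6 cm

Mirror equation: 1/d_i = 1/f − 1/d_o = 1/(29.10) − 1/(160) = 0.03436 − 0.006250 = 0.02811, so d_i = 35.6 cm.
The image is real, inverted and reduced, in front of the mirror.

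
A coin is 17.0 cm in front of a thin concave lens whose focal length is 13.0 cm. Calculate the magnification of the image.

m = +0.433

For a concave lens, f = -13.0 cm.
1/d_i = 1/f − 1/d_o = 1/(-13.00) − 1/(17.0) = -0.1357, so d_i = -7.367 cm.
m = −d_i/d_o = −(-7.367)/(17.0) = +0.433.
The image is virtual, upright and reduced, on the same side as the object.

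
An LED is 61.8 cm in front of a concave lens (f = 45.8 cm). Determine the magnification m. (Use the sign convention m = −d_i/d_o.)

For a concave lens, f = -45.8 cm.
1/d_i = 1/f − 1/d_o = 1/(-45.80) − 1/(61.8) = -0.03802, so d_i = -26.31 cm.
m = −d_i/d_o = −(-26.31)/(61.8) = +0.426.
The image is virtual, upright and reduced, on the same side as the object.

m = +0.426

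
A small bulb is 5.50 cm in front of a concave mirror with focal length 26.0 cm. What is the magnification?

m = +1.27

1/d_i = 1/f − 1/d_o = 1/(26.00) − 1/(5.50) = -0.1434, so d_i = -6.976 cm.
m = −d_i/d_o = −(-6.976)/(5.50) = +1.27.
The image is virtual, upright and enlarged, behind the mirror.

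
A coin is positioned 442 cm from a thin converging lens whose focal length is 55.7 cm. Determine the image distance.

Thin-lens equation: 1/d_i = 1/f − 1/d_o = 1/(55.70) − 1/(442) = 0.01795 − 0.002262 = 0.01569, so d_i = 63.7 cm.
The image is real, inverted and reduced, on the far side of the lens.

63.7 cm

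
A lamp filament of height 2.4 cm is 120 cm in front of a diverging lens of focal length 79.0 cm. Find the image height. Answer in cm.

0.953 cm

For a diverging lens, f = -79.0 cm.
1/d_i = 1/f − 1/d_o = 1/(-79.00) − 1/(120) = -0.02099, so d_i = -47.64 cm.
m = −d_i/d_o = +0.3970.
|h_i| = |m|·h_o = 0.3970 × 2.4 = 0.953 cm. The image is virtual, upright and reduced, on the same side as the object.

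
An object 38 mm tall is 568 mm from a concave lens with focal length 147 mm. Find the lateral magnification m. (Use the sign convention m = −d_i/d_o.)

For a concave lens, f = -147 mm.
1/d_i = 1/f − 1/d_o = 1/(-147.0) − 1/(568) = -0.008563, so d_i = -116.8 mm.
m = −d_i/d_o = −(-116.8)/(568) = +0.206.
The image is virtual, upright and reduced, on the same side as the object.

m = +0.206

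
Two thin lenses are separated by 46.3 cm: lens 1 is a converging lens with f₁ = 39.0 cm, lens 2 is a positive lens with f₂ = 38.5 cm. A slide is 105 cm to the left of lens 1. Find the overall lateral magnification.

m = -0.419

Lens 1: 1/d_i1 = 1/(39.0) − 1/(105) = 0.01612, so d_i1 = 62.05 cm; m₁ = −d_i1/d_o1 = -0.5910.
d_o2 = 46.3 − (62.05) = -15.75 cm (virtual object).
Lens 2: 1/d_i2 = 1/(38.5) − 1/(-15.75) = 0.08947, so d_i2 = 11.18 cm; m₂ = −d_i2/d_o2 = +0.7097.
m = m₁·m₂ = (-0.5910)(+0.7097) = -0.419.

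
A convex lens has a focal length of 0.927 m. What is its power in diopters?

P = 1/f = 1/(0.927 m) = +1.08 D.

P = +1.08 D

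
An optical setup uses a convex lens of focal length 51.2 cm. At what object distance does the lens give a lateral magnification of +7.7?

44.6 cm

m = −d_i/d_o ⇒ d_i = −m·d_o.
1/f = 1/d_o + 1/d_i = 1/d_o − 1/(m·d_o) = (1 − 1/m)/d_o, so d_o = f(1 − 1/m) = (51.20)(1 − 1/(+7.7)) = 44.6 cm.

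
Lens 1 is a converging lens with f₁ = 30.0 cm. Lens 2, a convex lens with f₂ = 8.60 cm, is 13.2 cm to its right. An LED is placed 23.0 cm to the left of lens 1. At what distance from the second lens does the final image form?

9.32 cm

Lens 1: 1/d_i1 = 1/f₁ − 1/d_o1 = 1/(30.0) − 1/(23.0) = -0.01014, so d_i1 = -98.57 cm.
The intermediate image is 98.57 cm to the left of lens 1 (virtual), which is 13.2 − (-98.57) = 111.8 cm to the left of lens 2, so d_o2 = +111.8 cm.
Lens 2: 1/d_i2 = 1/f₂ − 1/d_o2 = 1/(8.60) − 1/(111.8) = 0.1073, so d_i2 = 9.32 cm.
The final image is real, 9.32 cm to the right of lens 2 (overall magnification ≈ -0.36).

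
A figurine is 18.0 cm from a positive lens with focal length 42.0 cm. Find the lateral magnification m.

1/d_i = 1/f − 1/d_o = 1/(42.00) − 1/(18.0) = -0.03175, so d_i = -31.50 cm.
m = −d_i/d_o = −(-31.50)/(18.0) = +1.75.
The image is virtual, upright and enlarged, on the same side as the object.

m = +1.75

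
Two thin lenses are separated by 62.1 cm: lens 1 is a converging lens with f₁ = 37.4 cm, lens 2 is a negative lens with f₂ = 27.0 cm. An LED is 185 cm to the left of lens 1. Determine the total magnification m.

Lens 1: 1/d_i1 = 1/(37.4) − 1/(185) = 0.02133, so d_i1 = 46.88 cm; m₁ = −d_i1/d_o1 = -0.2534.
d_o2 = 62.1 − (46.88) = 15.22 cm.
f₂ = −27.0 cm (diverging).
Lens 2: 1/d_i2 = 1/(-27.0) − 1/(15.22) = -0.1027, so d_i2 = -9.733 cm; m₂ = −d_i2/d_o2 = +0.6395.
m = m₁·m₂ = (-0.2534)(+0.6395) = -0.162.

m = -0.162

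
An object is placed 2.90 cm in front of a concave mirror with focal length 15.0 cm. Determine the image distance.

3.60 cm

Mirror equation: 1/q = 1/f − 1/p = 1/(15.00) − 1/(2.90) = 0.06667 − 0.3448 = -0.2782, so q = -3.60 cm.
The image is virtual, upright and enlarged, behind the mirror.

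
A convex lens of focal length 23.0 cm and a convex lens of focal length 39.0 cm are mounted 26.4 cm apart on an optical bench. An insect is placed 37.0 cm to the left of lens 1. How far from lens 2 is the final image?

Lens 1: 1/d_i1 = 1/f₁ − 1/d_o1 = 1/(23.0) − 1/(37.0) = 0.01645, so d_i1 = 60.79 cm.
The intermediate image is 60.79 cm to the right of lens 1, which lies 34.39 cm to the right of lens 2 — a virtual object — so d_o2 = −34.39 cm.
Lens 2: 1/d_i2 = 1/f₂ − 1/d_o2 = 1/(39.0) − 1/(-34.39) = 0.05472, so d_i2 = 18.3 cm.
The final image is real, 18.3 cm to the right of lens 2 (overall magnification ≈ -0.87).

18.3 cm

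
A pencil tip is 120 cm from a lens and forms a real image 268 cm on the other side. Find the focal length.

f = 82.9 cm (converging)

Real image ⇒ d_i = +268 cm.
1/f = 1/d_o + 1/d_i = 1/(120) + 1/(268) = 0.01206, so f = 82.9 cm.
Since f is positive, the lens is converging.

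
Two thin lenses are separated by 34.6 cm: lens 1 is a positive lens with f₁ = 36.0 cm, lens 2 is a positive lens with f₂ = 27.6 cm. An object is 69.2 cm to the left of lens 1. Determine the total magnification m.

m = -0.440

Lens 1: 1/d_i1 = 1/(36.0) − 1/(69.2) = 0.01333, so d_i1 = 75.04 cm; m₁ = −d_i1/d_o1 = -1.084.
d_o2 = 34.6 − (75.04) = -40.44 cm (virtual object).
Lens 2: 1/d_i2 = 1/(27.6) − 1/(-40.44) = 0.06096, so d_i2 = 16.40 cm; m₂ = −d_i2/d_o2 = +0.4056.
m = m₁·m₂ = (-1.084)(+0.4056) = -0.440.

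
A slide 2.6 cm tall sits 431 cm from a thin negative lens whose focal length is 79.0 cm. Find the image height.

For a negative lens, f = -79.0 cm.
1/d_i = 1/f − 1/d_o = 1/(-79.00) − 1/(431) = -0.01498, so d_i = -66.76 cm.
m = −d_i/d_o = +0.1549.
|h_i| = |m|·h_o = 0.1549 × 2.6 = 0.403 cm. The image is virtual, upright and reduced, on the same side as the object.

0.403 cm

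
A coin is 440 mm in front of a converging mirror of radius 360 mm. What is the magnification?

f = R/2 = 360/2 = 180.0 mm.
1/d_i = 1/f − 1/d_o = 1/(180.0) − 1/(440) = 0.003283, so d_i = 304.6 mm.
m = −d_i/d_o = −(304.6)/(440) = -0.692.
The image is real, inverted and reduced, in front of the mirror.

m = -0.692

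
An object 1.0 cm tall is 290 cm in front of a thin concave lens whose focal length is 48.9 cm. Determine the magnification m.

For a concave lens, f = -48.9 cm.
1/d_i = 1/f − 1/d_o = 1/(-48.90) − 1/(290) = -0.02390, so d_i = -41.84 cm.
m = −d_i/d_o = −(-41.84)/(290) = +0.144.
The image is virtual, upright and reduced, on the same side as the object.

m = +0.144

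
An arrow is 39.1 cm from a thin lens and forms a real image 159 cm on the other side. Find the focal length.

f = 31.4 cm (converging)

Real image ⇒ d_i = +159 cm.
1/f = 1/d_o + 1/d_i = 1/(39.1) + 1/(159) = 0.03186, so f = 31.4 cm.
Since f is positive, the thin lens is converging.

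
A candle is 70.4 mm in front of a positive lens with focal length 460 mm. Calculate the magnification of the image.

m = +1.18

1/d_i = 1/f − 1/d_o = 1/(460.0) − 1/(70.4) = -0.01203, so d_i = -83.12 mm.
m = −d_i/d_o = −(-83.12)/(70.4) = +1.18.
The image is virtual, upright and enlarged, on the same side as the object.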